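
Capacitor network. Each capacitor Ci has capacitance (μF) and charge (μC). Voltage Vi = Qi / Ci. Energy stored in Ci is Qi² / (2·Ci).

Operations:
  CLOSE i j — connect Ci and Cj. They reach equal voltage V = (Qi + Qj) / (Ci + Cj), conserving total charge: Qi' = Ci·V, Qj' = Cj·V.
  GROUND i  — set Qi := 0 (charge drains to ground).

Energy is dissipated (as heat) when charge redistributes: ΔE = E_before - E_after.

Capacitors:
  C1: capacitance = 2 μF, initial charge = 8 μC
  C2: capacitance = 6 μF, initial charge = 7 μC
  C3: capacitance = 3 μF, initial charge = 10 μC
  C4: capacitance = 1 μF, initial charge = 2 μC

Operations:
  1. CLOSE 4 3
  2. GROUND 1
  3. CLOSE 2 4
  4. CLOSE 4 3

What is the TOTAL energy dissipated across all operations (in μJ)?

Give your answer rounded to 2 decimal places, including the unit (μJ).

Initial: C1(2μF, Q=8μC, V=4.00V), C2(6μF, Q=7μC, V=1.17V), C3(3μF, Q=10μC, V=3.33V), C4(1μF, Q=2μC, V=2.00V)
Op 1: CLOSE 4-3: Q_total=12.00, C_total=4.00, V=3.00; Q4=3.00, Q3=9.00; dissipated=0.667
Op 2: GROUND 1: Q1=0; energy lost=16.000
Op 3: CLOSE 2-4: Q_total=10.00, C_total=7.00, V=1.43; Q2=8.57, Q4=1.43; dissipated=1.440
Op 4: CLOSE 4-3: Q_total=10.43, C_total=4.00, V=2.61; Q4=2.61, Q3=7.82; dissipated=0.926
Total dissipated: 19.033 μJ

Answer: 19.03 μJ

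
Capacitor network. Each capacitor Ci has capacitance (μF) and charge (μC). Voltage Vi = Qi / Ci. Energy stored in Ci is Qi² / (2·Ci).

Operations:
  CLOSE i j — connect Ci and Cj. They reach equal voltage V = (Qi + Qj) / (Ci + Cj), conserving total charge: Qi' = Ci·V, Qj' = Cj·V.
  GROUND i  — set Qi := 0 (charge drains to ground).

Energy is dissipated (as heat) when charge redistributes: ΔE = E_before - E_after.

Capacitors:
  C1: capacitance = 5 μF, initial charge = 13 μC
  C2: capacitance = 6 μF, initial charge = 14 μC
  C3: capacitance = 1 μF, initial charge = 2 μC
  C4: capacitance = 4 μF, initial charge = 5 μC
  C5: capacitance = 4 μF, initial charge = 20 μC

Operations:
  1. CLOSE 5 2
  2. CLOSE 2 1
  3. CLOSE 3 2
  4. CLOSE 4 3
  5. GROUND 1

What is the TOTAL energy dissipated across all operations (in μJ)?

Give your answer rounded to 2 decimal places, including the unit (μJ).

Initial: C1(5μF, Q=13μC, V=2.60V), C2(6μF, Q=14μC, V=2.33V), C3(1μF, Q=2μC, V=2.00V), C4(4μF, Q=5μC, V=1.25V), C5(4μF, Q=20μC, V=5.00V)
Op 1: CLOSE 5-2: Q_total=34.00, C_total=10.00, V=3.40; Q5=13.60, Q2=20.40; dissipated=8.533
Op 2: CLOSE 2-1: Q_total=33.40, C_total=11.00, V=3.04; Q2=18.22, Q1=15.18; dissipated=0.873
Op 3: CLOSE 3-2: Q_total=20.22, C_total=7.00, V=2.89; Q3=2.89, Q2=17.33; dissipated=0.460
Op 4: CLOSE 4-3: Q_total=7.89, C_total=5.00, V=1.58; Q4=6.31, Q3=1.58; dissipated=1.074
Op 5: GROUND 1: Q1=0; energy lost=23.049
Total dissipated: 33.989 μJ

Answer: 33.99 μJ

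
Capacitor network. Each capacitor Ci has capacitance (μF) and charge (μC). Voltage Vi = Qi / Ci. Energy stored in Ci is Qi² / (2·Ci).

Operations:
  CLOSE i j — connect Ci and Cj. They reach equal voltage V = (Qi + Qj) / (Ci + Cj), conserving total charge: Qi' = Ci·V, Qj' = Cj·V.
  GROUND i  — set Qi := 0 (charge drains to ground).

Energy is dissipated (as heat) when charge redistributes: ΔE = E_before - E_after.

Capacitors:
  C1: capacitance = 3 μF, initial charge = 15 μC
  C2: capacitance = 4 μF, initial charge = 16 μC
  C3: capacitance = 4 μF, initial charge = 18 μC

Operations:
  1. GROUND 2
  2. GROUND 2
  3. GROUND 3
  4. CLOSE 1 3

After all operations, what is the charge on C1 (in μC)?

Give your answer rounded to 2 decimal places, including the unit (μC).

Answer: 6.43 μC

Derivation:
Initial: C1(3μF, Q=15μC, V=5.00V), C2(4μF, Q=16μC, V=4.00V), C3(4μF, Q=18μC, V=4.50V)
Op 1: GROUND 2: Q2=0; energy lost=32.000
Op 2: GROUND 2: Q2=0; energy lost=0.000
Op 3: GROUND 3: Q3=0; energy lost=40.500
Op 4: CLOSE 1-3: Q_total=15.00, C_total=7.00, V=2.14; Q1=6.43, Q3=8.57; dissipated=21.429
Final charges: Q1=6.43, Q2=0.00, Q3=8.57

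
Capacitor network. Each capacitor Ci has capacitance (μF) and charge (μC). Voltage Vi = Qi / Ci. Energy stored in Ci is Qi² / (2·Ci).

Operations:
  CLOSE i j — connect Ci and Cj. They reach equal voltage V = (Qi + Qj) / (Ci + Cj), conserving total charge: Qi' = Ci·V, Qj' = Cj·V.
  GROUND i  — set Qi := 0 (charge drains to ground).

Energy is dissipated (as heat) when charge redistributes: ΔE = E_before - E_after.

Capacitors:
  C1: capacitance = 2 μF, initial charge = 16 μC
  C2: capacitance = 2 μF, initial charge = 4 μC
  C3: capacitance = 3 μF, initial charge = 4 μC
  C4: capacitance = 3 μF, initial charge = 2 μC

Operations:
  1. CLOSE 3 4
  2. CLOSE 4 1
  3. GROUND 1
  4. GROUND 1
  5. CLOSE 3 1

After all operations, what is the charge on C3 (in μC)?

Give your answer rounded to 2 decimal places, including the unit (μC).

Initial: C1(2μF, Q=16μC, V=8.00V), C2(2μF, Q=4μC, V=2.00V), C3(3μF, Q=4μC, V=1.33V), C4(3μF, Q=2μC, V=0.67V)
Op 1: CLOSE 3-4: Q_total=6.00, C_total=6.00, V=1.00; Q3=3.00, Q4=3.00; dissipated=0.333
Op 2: CLOSE 4-1: Q_total=19.00, C_total=5.00, V=3.80; Q4=11.40, Q1=7.60; dissipated=29.400
Op 3: GROUND 1: Q1=0; energy lost=14.440
Op 4: GROUND 1: Q1=0; energy lost=0.000
Op 5: CLOSE 3-1: Q_total=3.00, C_total=5.00, V=0.60; Q3=1.80, Q1=1.20; dissipated=0.600
Final charges: Q1=1.20, Q2=4.00, Q3=1.80, Q4=11.40

Answer: 1.80 μC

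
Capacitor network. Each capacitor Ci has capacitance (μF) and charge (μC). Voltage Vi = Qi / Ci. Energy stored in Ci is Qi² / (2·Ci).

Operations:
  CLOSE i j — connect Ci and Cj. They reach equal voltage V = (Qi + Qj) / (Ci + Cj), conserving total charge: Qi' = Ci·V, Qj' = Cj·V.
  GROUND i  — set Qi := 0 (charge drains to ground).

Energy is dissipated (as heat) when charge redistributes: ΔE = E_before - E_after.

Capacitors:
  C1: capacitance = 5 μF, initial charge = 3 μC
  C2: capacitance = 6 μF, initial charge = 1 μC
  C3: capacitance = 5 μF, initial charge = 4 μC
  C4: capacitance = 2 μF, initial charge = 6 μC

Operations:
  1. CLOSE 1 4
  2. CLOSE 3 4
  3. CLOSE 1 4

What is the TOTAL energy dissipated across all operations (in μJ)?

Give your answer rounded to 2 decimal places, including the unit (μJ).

Initial: C1(5μF, Q=3μC, V=0.60V), C2(6μF, Q=1μC, V=0.17V), C3(5μF, Q=4μC, V=0.80V), C4(2μF, Q=6μC, V=3.00V)
Op 1: CLOSE 1-4: Q_total=9.00, C_total=7.00, V=1.29; Q1=6.43, Q4=2.57; dissipated=4.114
Op 2: CLOSE 3-4: Q_total=6.57, C_total=7.00, V=0.94; Q3=4.69, Q4=1.88; dissipated=0.169
Op 3: CLOSE 1-4: Q_total=8.31, C_total=7.00, V=1.19; Q1=5.93, Q4=2.37; dissipated=0.086
Total dissipated: 4.369 μJ

Answer: 4.37 μJ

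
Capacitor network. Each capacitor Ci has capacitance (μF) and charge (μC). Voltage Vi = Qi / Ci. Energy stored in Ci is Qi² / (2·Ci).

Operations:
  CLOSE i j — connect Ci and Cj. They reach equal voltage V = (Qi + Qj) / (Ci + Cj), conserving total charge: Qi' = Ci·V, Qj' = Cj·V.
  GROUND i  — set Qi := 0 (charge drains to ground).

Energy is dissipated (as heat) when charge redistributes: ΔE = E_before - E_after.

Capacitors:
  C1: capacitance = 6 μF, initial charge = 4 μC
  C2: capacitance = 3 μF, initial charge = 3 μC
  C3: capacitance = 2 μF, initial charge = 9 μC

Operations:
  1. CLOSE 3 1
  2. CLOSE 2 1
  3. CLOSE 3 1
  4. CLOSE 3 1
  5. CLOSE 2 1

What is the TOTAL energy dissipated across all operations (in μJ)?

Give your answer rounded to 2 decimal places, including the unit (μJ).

Answer: 11.45 μJ

Derivation:
Initial: C1(6μF, Q=4μC, V=0.67V), C2(3μF, Q=3μC, V=1.00V), C3(2μF, Q=9μC, V=4.50V)
Op 1: CLOSE 3-1: Q_total=13.00, C_total=8.00, V=1.62; Q3=3.25, Q1=9.75; dissipated=11.021
Op 2: CLOSE 2-1: Q_total=12.75, C_total=9.00, V=1.42; Q2=4.25, Q1=8.50; dissipated=0.391
Op 3: CLOSE 3-1: Q_total=11.75, C_total=8.00, V=1.47; Q3=2.94, Q1=8.81; dissipated=0.033
Op 4: CLOSE 3-1: Q_total=11.75, C_total=8.00, V=1.47; Q3=2.94, Q1=8.81; dissipated=0.000
Op 5: CLOSE 2-1: Q_total=13.06, C_total=9.00, V=1.45; Q2=4.35, Q1=8.71; dissipated=0.003
Total dissipated: 11.447 μJ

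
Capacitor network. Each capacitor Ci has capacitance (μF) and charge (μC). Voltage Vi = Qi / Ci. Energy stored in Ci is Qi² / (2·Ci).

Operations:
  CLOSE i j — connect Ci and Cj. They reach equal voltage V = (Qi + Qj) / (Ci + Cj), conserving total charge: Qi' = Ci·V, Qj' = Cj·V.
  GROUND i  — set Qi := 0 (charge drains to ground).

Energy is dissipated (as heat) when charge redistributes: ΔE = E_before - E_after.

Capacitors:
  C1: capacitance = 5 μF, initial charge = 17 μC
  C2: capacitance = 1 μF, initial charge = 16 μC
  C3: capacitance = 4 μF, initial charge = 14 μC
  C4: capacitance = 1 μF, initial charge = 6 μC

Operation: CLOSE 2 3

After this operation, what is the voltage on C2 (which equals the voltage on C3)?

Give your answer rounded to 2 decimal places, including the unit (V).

Initial: C1(5μF, Q=17μC, V=3.40V), C2(1μF, Q=16μC, V=16.00V), C3(4μF, Q=14μC, V=3.50V), C4(1μF, Q=6μC, V=6.00V)
Op 1: CLOSE 2-3: Q_total=30.00, C_total=5.00, V=6.00; Q2=6.00, Q3=24.00; dissipated=62.500

Answer: 6.00 V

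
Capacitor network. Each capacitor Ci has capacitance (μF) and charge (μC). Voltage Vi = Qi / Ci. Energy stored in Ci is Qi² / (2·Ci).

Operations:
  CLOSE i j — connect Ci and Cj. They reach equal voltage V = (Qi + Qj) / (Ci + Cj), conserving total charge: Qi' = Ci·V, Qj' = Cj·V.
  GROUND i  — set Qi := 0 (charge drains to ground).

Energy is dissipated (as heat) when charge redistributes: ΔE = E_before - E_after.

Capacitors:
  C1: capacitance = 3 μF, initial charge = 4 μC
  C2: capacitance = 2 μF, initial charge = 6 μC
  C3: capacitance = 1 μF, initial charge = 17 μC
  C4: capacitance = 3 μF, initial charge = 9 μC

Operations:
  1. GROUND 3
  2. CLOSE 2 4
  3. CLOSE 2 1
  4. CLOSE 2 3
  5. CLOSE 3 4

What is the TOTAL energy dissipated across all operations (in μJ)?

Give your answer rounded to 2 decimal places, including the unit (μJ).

Answer: 148.54 μJ

Derivation:
Initial: C1(3μF, Q=4μC, V=1.33V), C2(2μF, Q=6μC, V=3.00V), C3(1μF, Q=17μC, V=17.00V), C4(3μF, Q=9μC, V=3.00V)
Op 1: GROUND 3: Q3=0; energy lost=144.500
Op 2: CLOSE 2-4: Q_total=15.00, C_total=5.00, V=3.00; Q2=6.00, Q4=9.00; dissipated=0.000
Op 3: CLOSE 2-1: Q_total=10.00, C_total=5.00, V=2.00; Q2=4.00, Q1=6.00; dissipated=1.667
Op 4: CLOSE 2-3: Q_total=4.00, C_total=3.00, V=1.33; Q2=2.67, Q3=1.33; dissipated=1.333
Op 5: CLOSE 3-4: Q_total=10.33, C_total=4.00, V=2.58; Q3=2.58, Q4=7.75; dissipated=1.042
Total dissipated: 148.542 μJ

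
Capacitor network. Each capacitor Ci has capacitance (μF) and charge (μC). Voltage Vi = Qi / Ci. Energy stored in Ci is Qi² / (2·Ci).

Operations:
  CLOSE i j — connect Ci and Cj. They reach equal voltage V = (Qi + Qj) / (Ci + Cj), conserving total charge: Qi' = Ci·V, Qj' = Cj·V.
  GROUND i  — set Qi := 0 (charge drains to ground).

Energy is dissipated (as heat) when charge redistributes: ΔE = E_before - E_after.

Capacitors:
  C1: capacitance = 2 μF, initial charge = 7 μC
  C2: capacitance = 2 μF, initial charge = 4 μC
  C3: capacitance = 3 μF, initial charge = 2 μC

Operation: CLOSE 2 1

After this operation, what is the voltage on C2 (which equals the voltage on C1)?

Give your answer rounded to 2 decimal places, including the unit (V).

Initial: C1(2μF, Q=7μC, V=3.50V), C2(2μF, Q=4μC, V=2.00V), C3(3μF, Q=2μC, V=0.67V)
Op 1: CLOSE 2-1: Q_total=11.00, C_total=4.00, V=2.75; Q2=5.50, Q1=5.50; dissipated=1.125

Answer: 2.75 V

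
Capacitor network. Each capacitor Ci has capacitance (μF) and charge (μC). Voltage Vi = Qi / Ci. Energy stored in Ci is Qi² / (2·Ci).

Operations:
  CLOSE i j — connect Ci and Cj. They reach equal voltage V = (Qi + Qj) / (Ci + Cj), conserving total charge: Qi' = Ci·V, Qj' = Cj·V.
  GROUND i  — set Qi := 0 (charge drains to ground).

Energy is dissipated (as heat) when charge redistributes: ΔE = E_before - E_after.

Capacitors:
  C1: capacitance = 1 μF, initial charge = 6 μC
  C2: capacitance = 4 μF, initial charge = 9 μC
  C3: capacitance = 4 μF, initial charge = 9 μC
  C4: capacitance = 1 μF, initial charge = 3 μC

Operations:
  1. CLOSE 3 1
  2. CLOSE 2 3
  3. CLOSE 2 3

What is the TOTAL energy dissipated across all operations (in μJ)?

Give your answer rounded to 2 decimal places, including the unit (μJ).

Answer: 6.19 μJ

Derivation:
Initial: C1(1μF, Q=6μC, V=6.00V), C2(4μF, Q=9μC, V=2.25V), C3(4μF, Q=9μC, V=2.25V), C4(1μF, Q=3μC, V=3.00V)
Op 1: CLOSE 3-1: Q_total=15.00, C_total=5.00, V=3.00; Q3=12.00, Q1=3.00; dissipated=5.625
Op 2: CLOSE 2-3: Q_total=21.00, C_total=8.00, V=2.62; Q2=10.50, Q3=10.50; dissipated=0.562
Op 3: CLOSE 2-3: Q_total=21.00, C_total=8.00, V=2.62; Q2=10.50, Q3=10.50; dissipated=0.000
Total dissipated: 6.188 μJ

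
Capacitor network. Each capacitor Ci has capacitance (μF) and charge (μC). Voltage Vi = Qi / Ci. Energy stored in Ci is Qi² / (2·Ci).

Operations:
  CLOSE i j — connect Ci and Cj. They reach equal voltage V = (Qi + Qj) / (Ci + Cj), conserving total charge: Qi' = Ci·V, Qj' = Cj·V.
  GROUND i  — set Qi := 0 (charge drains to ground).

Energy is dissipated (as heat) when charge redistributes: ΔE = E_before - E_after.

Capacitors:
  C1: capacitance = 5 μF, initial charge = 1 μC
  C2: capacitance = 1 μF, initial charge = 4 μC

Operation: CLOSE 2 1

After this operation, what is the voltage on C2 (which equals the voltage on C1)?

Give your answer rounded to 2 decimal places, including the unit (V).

Answer: 0.83 V

Derivation:
Initial: C1(5μF, Q=1μC, V=0.20V), C2(1μF, Q=4μC, V=4.00V)
Op 1: CLOSE 2-1: Q_total=5.00, C_total=6.00, V=0.83; Q2=0.83, Q1=4.17; dissipated=6.017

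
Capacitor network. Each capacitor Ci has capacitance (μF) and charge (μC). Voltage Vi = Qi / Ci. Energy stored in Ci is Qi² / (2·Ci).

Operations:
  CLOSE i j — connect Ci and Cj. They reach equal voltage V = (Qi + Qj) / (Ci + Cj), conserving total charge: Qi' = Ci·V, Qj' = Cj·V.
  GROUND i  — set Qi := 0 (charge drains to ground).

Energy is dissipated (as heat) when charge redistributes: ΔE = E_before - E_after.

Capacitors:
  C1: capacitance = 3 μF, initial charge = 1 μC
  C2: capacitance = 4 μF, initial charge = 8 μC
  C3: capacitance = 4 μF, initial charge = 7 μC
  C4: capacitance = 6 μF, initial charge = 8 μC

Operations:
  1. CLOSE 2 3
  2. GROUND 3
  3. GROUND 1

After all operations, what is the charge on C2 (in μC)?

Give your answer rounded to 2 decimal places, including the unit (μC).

Initial: C1(3μF, Q=1μC, V=0.33V), C2(4μF, Q=8μC, V=2.00V), C3(4μF, Q=7μC, V=1.75V), C4(6μF, Q=8μC, V=1.33V)
Op 1: CLOSE 2-3: Q_total=15.00, C_total=8.00, V=1.88; Q2=7.50, Q3=7.50; dissipated=0.062
Op 2: GROUND 3: Q3=0; energy lost=7.031
Op 3: GROUND 1: Q1=0; energy lost=0.167
Final charges: Q1=0.00, Q2=7.50, Q3=0.00, Q4=8.00

Answer: 7.50 μC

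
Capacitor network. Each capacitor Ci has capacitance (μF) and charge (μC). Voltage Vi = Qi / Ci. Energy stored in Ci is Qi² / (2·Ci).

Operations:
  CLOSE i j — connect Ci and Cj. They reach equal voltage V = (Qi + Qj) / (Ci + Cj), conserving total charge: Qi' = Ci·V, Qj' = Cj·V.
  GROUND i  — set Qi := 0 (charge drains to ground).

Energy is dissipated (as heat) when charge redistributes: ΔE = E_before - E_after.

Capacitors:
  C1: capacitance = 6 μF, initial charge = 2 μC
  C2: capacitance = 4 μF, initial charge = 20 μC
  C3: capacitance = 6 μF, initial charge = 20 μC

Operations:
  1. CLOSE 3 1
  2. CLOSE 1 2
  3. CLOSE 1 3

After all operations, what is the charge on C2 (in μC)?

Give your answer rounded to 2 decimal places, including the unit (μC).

Initial: C1(6μF, Q=2μC, V=0.33V), C2(4μF, Q=20μC, V=5.00V), C3(6μF, Q=20μC, V=3.33V)
Op 1: CLOSE 3-1: Q_total=22.00, C_total=12.00, V=1.83; Q3=11.00, Q1=11.00; dissipated=13.500
Op 2: CLOSE 1-2: Q_total=31.00, C_total=10.00, V=3.10; Q1=18.60, Q2=12.40; dissipated=12.033
Op 3: CLOSE 1-3: Q_total=29.60, C_total=12.00, V=2.47; Q1=14.80, Q3=14.80; dissipated=2.407
Final charges: Q1=14.80, Q2=12.40, Q3=14.80

Answer: 12.40 μC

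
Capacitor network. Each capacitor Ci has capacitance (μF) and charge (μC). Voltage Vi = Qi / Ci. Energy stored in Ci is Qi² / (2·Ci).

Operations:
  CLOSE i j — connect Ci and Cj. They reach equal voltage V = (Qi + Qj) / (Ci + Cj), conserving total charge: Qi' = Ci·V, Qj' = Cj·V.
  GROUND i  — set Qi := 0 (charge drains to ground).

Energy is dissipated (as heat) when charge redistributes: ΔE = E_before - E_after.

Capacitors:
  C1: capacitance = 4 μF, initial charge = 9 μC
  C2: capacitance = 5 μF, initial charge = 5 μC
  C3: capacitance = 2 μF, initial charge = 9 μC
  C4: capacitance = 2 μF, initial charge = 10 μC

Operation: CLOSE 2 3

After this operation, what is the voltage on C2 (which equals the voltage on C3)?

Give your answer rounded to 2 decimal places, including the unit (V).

Initial: C1(4μF, Q=9μC, V=2.25V), C2(5μF, Q=5μC, V=1.00V), C3(2μF, Q=9μC, V=4.50V), C4(2μF, Q=10μC, V=5.00V)
Op 1: CLOSE 2-3: Q_total=14.00, C_total=7.00, V=2.00; Q2=10.00, Q3=4.00; dissipated=8.750

Answer: 2.00 V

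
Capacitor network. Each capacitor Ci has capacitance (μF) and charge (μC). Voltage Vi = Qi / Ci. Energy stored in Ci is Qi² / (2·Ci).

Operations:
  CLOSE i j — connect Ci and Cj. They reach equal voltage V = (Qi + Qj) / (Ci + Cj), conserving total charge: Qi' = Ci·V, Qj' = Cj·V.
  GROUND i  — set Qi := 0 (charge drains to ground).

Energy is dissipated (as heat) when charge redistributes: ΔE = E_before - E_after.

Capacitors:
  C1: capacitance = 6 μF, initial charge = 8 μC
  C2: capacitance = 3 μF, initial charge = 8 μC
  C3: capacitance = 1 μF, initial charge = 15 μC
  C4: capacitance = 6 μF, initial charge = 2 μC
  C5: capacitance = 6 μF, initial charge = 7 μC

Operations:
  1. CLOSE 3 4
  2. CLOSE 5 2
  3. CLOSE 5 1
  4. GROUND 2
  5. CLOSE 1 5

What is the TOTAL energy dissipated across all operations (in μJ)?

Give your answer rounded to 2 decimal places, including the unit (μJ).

Answer: 98.77 μJ

Derivation:
Initial: C1(6μF, Q=8μC, V=1.33V), C2(3μF, Q=8μC, V=2.67V), C3(1μF, Q=15μC, V=15.00V), C4(6μF, Q=2μC, V=0.33V), C5(6μF, Q=7μC, V=1.17V)
Op 1: CLOSE 3-4: Q_total=17.00, C_total=7.00, V=2.43; Q3=2.43, Q4=14.57; dissipated=92.190
Op 2: CLOSE 5-2: Q_total=15.00, C_total=9.00, V=1.67; Q5=10.00, Q2=5.00; dissipated=2.250
Op 3: CLOSE 5-1: Q_total=18.00, C_total=12.00, V=1.50; Q5=9.00, Q1=9.00; dissipated=0.167
Op 4: GROUND 2: Q2=0; energy lost=4.167
Op 5: CLOSE 1-5: Q_total=18.00, C_total=12.00, V=1.50; Q1=9.00, Q5=9.00; dissipated=0.000
Total dissipated: 98.774 μJ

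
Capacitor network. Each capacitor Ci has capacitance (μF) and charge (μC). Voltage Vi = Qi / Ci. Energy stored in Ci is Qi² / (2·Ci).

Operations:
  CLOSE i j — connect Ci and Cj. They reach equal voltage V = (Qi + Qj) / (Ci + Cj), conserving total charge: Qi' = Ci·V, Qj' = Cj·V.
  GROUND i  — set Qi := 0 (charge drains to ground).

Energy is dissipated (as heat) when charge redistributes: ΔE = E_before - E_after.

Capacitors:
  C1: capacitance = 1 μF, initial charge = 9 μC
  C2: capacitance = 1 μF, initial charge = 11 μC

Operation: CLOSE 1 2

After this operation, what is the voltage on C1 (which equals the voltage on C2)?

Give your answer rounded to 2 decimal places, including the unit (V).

Answer: 10.00 V

Derivation:
Initial: C1(1μF, Q=9μC, V=9.00V), C2(1μF, Q=11μC, V=11.00V)
Op 1: CLOSE 1-2: Q_total=20.00, C_total=2.00, V=10.00; Q1=10.00, Q2=10.00; dissipated=1.000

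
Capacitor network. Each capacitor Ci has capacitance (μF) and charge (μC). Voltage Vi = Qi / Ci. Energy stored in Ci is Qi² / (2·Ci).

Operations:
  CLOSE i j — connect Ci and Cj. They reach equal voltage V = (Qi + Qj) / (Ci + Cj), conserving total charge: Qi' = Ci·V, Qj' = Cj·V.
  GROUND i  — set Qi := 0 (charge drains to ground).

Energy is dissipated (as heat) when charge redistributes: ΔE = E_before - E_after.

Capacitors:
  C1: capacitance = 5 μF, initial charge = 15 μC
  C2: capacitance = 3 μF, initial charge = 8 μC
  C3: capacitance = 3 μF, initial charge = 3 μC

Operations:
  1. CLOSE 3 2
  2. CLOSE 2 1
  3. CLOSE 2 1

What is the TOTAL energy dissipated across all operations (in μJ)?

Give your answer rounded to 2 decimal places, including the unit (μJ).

Initial: C1(5μF, Q=15μC, V=3.00V), C2(3μF, Q=8μC, V=2.67V), C3(3μF, Q=3μC, V=1.00V)
Op 1: CLOSE 3-2: Q_total=11.00, C_total=6.00, V=1.83; Q3=5.50, Q2=5.50; dissipated=2.083
Op 2: CLOSE 2-1: Q_total=20.50, C_total=8.00, V=2.56; Q2=7.69, Q1=12.81; dissipated=1.276
Op 3: CLOSE 2-1: Q_total=20.50, C_total=8.00, V=2.56; Q2=7.69, Q1=12.81; dissipated=0.000
Total dissipated: 3.359 μJ

Answer: 3.36 μJ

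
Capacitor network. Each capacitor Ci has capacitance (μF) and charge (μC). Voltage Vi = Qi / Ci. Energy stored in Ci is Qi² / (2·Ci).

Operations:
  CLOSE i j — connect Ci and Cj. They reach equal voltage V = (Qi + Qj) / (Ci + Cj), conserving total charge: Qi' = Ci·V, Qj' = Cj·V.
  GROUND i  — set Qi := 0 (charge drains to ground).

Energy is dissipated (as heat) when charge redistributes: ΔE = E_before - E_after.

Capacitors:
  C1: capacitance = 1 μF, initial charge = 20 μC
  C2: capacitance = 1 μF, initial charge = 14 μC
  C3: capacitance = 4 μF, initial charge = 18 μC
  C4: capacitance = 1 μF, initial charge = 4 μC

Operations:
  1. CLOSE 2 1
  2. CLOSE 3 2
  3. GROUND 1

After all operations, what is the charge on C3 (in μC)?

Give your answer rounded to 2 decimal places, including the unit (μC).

Initial: C1(1μF, Q=20μC, V=20.00V), C2(1μF, Q=14μC, V=14.00V), C3(4μF, Q=18μC, V=4.50V), C4(1μF, Q=4μC, V=4.00V)
Op 1: CLOSE 2-1: Q_total=34.00, C_total=2.00, V=17.00; Q2=17.00, Q1=17.00; dissipated=9.000
Op 2: CLOSE 3-2: Q_total=35.00, C_total=5.00, V=7.00; Q3=28.00, Q2=7.00; dissipated=62.500
Op 3: GROUND 1: Q1=0; energy lost=144.500
Final charges: Q1=0.00, Q2=7.00, Q3=28.00, Q4=4.00

Answer: 28.00 μC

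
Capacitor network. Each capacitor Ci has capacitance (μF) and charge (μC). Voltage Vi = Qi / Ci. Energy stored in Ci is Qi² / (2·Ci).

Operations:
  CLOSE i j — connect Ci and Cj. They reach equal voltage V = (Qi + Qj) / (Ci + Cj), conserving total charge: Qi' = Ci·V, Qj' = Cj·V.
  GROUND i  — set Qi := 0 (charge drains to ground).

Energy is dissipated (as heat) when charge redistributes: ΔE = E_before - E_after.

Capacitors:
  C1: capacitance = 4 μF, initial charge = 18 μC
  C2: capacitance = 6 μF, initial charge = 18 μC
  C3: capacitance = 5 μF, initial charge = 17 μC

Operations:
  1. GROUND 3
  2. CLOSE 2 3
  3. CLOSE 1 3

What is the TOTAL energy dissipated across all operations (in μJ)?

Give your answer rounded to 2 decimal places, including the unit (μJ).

Initial: C1(4μF, Q=18μC, V=4.50V), C2(6μF, Q=18μC, V=3.00V), C3(5μF, Q=17μC, V=3.40V)
Op 1: GROUND 3: Q3=0; energy lost=28.900
Op 2: CLOSE 2-3: Q_total=18.00, C_total=11.00, V=1.64; Q2=9.82, Q3=8.18; dissipated=12.273
Op 3: CLOSE 1-3: Q_total=26.18, C_total=9.00, V=2.91; Q1=11.64, Q3=14.55; dissipated=9.112
Total dissipated: 50.284 μJ

Answer: 50.28 μJ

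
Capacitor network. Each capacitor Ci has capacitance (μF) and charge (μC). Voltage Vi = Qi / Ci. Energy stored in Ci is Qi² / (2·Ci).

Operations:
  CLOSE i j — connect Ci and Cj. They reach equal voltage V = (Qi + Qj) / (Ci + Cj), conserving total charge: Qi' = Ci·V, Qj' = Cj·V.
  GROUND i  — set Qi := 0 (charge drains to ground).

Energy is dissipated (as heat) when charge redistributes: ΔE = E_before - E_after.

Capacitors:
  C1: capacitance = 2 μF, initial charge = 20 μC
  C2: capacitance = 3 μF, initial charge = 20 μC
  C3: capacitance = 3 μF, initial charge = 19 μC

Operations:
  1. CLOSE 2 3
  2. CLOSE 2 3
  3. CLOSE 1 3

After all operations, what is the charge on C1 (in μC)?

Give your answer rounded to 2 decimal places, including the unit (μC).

Initial: C1(2μF, Q=20μC, V=10.00V), C2(3μF, Q=20μC, V=6.67V), C3(3μF, Q=19μC, V=6.33V)
Op 1: CLOSE 2-3: Q_total=39.00, C_total=6.00, V=6.50; Q2=19.50, Q3=19.50; dissipated=0.083
Op 2: CLOSE 2-3: Q_total=39.00, C_total=6.00, V=6.50; Q2=19.50, Q3=19.50; dissipated=0.000
Op 3: CLOSE 1-3: Q_total=39.50, C_total=5.00, V=7.90; Q1=15.80, Q3=23.70; dissipated=7.350
Final charges: Q1=15.80, Q2=19.50, Q3=23.70

Answer: 15.80 μC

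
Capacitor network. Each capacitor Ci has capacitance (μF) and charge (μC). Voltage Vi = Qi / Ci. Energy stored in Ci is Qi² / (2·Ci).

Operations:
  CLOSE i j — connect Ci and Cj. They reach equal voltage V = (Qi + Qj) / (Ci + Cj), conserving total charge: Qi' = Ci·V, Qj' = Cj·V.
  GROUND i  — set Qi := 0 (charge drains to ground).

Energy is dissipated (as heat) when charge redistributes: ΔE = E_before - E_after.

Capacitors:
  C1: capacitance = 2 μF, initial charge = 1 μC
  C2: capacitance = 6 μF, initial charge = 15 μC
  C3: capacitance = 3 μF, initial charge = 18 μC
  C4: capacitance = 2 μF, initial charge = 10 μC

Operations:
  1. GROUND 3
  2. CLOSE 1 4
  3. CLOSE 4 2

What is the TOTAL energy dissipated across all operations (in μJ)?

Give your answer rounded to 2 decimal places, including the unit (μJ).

Initial: C1(2μF, Q=1μC, V=0.50V), C2(6μF, Q=15μC, V=2.50V), C3(3μF, Q=18μC, V=6.00V), C4(2μF, Q=10μC, V=5.00V)
Op 1: GROUND 3: Q3=0; energy lost=54.000
Op 2: CLOSE 1-4: Q_total=11.00, C_total=4.00, V=2.75; Q1=5.50, Q4=5.50; dissipated=10.125
Op 3: CLOSE 4-2: Q_total=20.50, C_total=8.00, V=2.56; Q4=5.12, Q2=15.38; dissipated=0.047
Total dissipated: 64.172 μJ

Answer: 64.17 μJ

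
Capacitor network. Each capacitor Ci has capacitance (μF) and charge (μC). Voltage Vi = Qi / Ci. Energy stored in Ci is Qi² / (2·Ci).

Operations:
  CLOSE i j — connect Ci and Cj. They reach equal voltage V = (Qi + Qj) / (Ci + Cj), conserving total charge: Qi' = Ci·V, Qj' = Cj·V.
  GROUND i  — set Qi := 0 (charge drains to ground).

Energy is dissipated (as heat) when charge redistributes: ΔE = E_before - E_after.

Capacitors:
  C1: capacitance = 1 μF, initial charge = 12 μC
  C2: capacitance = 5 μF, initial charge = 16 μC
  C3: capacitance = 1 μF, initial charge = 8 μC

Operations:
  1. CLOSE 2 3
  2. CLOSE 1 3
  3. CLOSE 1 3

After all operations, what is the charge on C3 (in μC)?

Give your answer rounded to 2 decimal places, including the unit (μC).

Initial: C1(1μF, Q=12μC, V=12.00V), C2(5μF, Q=16μC, V=3.20V), C3(1μF, Q=8μC, V=8.00V)
Op 1: CLOSE 2-3: Q_total=24.00, C_total=6.00, V=4.00; Q2=20.00, Q3=4.00; dissipated=9.600
Op 2: CLOSE 1-3: Q_total=16.00, C_total=2.00, V=8.00; Q1=8.00, Q3=8.00; dissipated=16.000
Op 3: CLOSE 1-3: Q_total=16.00, C_total=2.00, V=8.00; Q1=8.00, Q3=8.00; dissipated=0.000
Final charges: Q1=8.00, Q2=20.00, Q3=8.00

Answer: 8.00 μC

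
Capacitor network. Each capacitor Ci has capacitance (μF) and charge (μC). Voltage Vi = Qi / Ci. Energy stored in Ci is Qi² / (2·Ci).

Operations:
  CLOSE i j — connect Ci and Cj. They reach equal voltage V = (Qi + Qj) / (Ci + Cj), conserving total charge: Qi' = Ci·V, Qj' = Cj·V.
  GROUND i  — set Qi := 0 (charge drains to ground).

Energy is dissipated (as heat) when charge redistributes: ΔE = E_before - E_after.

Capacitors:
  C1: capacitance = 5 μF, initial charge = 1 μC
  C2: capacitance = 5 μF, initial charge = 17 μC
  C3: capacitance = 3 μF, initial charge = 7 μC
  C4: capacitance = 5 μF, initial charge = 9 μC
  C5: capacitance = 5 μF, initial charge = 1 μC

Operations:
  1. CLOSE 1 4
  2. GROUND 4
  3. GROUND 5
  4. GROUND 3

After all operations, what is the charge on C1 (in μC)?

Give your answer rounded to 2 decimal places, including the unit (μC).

Initial: C1(5μF, Q=1μC, V=0.20V), C2(5μF, Q=17μC, V=3.40V), C3(3μF, Q=7μC, V=2.33V), C4(5μF, Q=9μC, V=1.80V), C5(5μF, Q=1μC, V=0.20V)
Op 1: CLOSE 1-4: Q_total=10.00, C_total=10.00, V=1.00; Q1=5.00, Q4=5.00; dissipated=3.200
Op 2: GROUND 4: Q4=0; energy lost=2.500
Op 3: GROUND 5: Q5=0; energy lost=0.100
Op 4: GROUND 3: Q3=0; energy lost=8.167
Final charges: Q1=5.00, Q2=17.00, Q3=0.00, Q4=0.00, Q5=0.00

Answer: 5.00 μC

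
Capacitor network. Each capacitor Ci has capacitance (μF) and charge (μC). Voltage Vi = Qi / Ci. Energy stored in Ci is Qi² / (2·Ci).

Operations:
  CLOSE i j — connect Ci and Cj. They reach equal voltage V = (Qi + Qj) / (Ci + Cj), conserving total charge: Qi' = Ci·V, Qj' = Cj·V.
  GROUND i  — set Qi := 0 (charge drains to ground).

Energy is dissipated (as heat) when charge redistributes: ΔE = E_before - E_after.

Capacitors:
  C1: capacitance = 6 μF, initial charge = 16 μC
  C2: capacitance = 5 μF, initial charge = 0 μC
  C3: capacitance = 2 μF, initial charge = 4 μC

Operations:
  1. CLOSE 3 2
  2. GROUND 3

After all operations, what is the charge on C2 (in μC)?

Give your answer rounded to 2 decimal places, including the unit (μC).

Initial: C1(6μF, Q=16μC, V=2.67V), C2(5μF, Q=0μC, V=0.00V), C3(2μF, Q=4μC, V=2.00V)
Op 1: CLOSE 3-2: Q_total=4.00, C_total=7.00, V=0.57; Q3=1.14, Q2=2.86; dissipated=2.857
Op 2: GROUND 3: Q3=0; energy lost=0.327
Final charges: Q1=16.00, Q2=2.86, Q3=0.00

Answer: 2.86 μC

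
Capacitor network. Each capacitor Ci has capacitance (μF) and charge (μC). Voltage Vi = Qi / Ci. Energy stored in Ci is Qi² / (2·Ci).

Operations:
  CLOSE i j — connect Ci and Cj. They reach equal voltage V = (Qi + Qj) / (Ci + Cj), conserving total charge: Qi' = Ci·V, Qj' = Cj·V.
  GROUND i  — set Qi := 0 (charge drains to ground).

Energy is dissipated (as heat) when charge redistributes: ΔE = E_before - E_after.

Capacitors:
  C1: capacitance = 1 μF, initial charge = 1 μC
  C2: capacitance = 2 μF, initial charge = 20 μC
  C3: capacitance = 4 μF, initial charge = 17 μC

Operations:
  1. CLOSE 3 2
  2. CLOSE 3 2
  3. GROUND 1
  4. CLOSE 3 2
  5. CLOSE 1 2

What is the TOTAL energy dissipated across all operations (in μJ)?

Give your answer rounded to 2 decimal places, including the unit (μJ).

Answer: 35.22 μJ

Derivation:
Initial: C1(1μF, Q=1μC, V=1.00V), C2(2μF, Q=20μC, V=10.00V), C3(4μF, Q=17μC, V=4.25V)
Op 1: CLOSE 3-2: Q_total=37.00, C_total=6.00, V=6.17; Q3=24.67, Q2=12.33; dissipated=22.042
Op 2: CLOSE 3-2: Q_total=37.00, C_total=6.00, V=6.17; Q3=24.67, Q2=12.33; dissipated=0.000
Op 3: GROUND 1: Q1=0; energy lost=0.500
Op 4: CLOSE 3-2: Q_total=37.00, C_total=6.00, V=6.17; Q3=24.67, Q2=12.33; dissipated=0.000
Op 5: CLOSE 1-2: Q_total=12.33, C_total=3.00, V=4.11; Q1=4.11, Q2=8.22; dissipated=12.676
Total dissipated: 35.218 μJ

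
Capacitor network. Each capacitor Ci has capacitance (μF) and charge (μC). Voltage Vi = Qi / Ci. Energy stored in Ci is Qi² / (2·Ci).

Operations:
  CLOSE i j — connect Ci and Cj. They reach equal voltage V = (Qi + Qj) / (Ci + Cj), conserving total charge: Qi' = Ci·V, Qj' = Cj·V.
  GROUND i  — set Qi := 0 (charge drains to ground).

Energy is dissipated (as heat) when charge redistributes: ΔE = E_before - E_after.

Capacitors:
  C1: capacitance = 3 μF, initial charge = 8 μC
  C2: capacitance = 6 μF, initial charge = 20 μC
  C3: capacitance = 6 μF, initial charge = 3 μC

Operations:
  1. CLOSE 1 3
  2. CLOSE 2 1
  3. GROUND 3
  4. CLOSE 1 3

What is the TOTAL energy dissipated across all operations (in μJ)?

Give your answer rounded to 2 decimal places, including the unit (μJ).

Answer: 20.55 μJ

Derivation:
Initial: C1(3μF, Q=8μC, V=2.67V), C2(6μF, Q=20μC, V=3.33V), C3(6μF, Q=3μC, V=0.50V)
Op 1: CLOSE 1-3: Q_total=11.00, C_total=9.00, V=1.22; Q1=3.67, Q3=7.33; dissipated=4.694
Op 2: CLOSE 2-1: Q_total=23.67, C_total=9.00, V=2.63; Q2=15.78, Q1=7.89; dissipated=4.457
Op 3: GROUND 3: Q3=0; energy lost=4.481
Op 4: CLOSE 1-3: Q_total=7.89, C_total=9.00, V=0.88; Q1=2.63, Q3=5.26; dissipated=6.915
Total dissipated: 20.548 μJ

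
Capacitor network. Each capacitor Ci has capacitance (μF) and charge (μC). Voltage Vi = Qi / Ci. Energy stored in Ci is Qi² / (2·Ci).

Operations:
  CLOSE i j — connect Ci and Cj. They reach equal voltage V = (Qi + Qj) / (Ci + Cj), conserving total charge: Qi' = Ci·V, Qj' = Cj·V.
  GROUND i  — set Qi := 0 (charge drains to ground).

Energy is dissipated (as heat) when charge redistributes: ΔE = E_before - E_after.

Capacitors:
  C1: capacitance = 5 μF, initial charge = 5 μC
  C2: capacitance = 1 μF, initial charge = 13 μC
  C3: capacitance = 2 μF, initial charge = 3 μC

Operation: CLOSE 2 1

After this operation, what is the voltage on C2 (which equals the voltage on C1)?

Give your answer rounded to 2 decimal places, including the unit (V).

Answer: 3.00 V

Derivation:
Initial: C1(5μF, Q=5μC, V=1.00V), C2(1μF, Q=13μC, V=13.00V), C3(2μF, Q=3μC, V=1.50V)
Op 1: CLOSE 2-1: Q_total=18.00, C_total=6.00, V=3.00; Q2=3.00, Q1=15.00; dissipated=60.000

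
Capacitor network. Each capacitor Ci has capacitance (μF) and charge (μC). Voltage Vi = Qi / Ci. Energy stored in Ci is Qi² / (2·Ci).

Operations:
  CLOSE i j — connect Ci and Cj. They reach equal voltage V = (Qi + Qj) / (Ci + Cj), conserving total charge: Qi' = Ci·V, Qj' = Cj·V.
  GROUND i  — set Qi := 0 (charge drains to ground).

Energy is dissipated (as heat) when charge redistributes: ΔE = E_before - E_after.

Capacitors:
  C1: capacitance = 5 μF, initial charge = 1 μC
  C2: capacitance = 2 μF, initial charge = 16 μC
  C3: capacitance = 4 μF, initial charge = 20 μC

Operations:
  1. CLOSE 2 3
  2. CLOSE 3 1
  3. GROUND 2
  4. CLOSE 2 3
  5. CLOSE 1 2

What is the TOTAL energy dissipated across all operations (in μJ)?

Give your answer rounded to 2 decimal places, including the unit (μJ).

Initial: C1(5μF, Q=1μC, V=0.20V), C2(2μF, Q=16μC, V=8.00V), C3(4μF, Q=20μC, V=5.00V)
Op 1: CLOSE 2-3: Q_total=36.00, C_total=6.00, V=6.00; Q2=12.00, Q3=24.00; dissipated=6.000
Op 2: CLOSE 3-1: Q_total=25.00, C_total=9.00, V=2.78; Q3=11.11, Q1=13.89; dissipated=37.378
Op 3: GROUND 2: Q2=0; energy lost=36.000
Op 4: CLOSE 2-3: Q_total=11.11, C_total=6.00, V=1.85; Q2=3.70, Q3=7.41; dissipated=5.144
Op 5: CLOSE 1-2: Q_total=17.59, C_total=7.00, V=2.51; Q1=12.57, Q2=5.03; dissipated=0.612
Total dissipated: 85.134 μJ

Answer: 85.13 μJ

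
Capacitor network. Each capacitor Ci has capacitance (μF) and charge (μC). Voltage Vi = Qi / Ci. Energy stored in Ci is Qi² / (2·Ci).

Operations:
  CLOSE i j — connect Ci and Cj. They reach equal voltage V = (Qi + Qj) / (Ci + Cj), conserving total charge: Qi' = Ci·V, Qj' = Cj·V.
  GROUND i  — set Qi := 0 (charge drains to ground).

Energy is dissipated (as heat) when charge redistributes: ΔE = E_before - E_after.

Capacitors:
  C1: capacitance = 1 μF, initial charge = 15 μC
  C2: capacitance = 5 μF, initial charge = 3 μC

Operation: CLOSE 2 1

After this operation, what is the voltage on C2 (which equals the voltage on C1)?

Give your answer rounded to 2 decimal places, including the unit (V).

Initial: C1(1μF, Q=15μC, V=15.00V), C2(5μF, Q=3μC, V=0.60V)
Op 1: CLOSE 2-1: Q_total=18.00, C_total=6.00, V=3.00; Q2=15.00, Q1=3.00; dissipated=86.400

Answer: 3.00 V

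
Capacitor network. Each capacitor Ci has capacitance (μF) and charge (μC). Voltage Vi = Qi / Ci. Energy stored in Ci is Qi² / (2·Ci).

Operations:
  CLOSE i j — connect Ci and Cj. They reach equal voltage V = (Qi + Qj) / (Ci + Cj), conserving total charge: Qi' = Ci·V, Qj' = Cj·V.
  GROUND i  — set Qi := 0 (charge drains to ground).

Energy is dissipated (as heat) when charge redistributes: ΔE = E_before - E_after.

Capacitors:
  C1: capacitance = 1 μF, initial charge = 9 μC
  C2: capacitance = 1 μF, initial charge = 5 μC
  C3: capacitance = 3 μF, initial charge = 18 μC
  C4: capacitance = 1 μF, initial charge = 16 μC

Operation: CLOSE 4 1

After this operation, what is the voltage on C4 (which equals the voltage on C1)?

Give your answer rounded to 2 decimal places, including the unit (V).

Initial: C1(1μF, Q=9μC, V=9.00V), C2(1μF, Q=5μC, V=5.00V), C3(3μF, Q=18μC, V=6.00V), C4(1μF, Q=16μC, V=16.00V)
Op 1: CLOSE 4-1: Q_total=25.00, C_total=2.00, V=12.50; Q4=12.50, Q1=12.50; dissipated=12.250

Answer: 12.50 V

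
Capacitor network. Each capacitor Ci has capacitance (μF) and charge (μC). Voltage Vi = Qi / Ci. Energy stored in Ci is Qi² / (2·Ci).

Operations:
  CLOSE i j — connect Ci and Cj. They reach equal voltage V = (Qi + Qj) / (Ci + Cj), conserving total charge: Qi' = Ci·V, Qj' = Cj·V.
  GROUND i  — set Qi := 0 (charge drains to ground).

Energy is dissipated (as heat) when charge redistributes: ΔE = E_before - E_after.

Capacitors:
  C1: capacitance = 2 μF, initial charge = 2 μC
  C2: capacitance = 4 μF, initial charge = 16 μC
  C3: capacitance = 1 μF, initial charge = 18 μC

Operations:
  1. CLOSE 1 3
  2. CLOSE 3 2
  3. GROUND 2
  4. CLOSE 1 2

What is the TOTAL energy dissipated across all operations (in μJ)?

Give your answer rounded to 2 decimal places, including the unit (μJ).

Initial: C1(2μF, Q=2μC, V=1.00V), C2(4μF, Q=16μC, V=4.00V), C3(1μF, Q=18μC, V=18.00V)
Op 1: CLOSE 1-3: Q_total=20.00, C_total=3.00, V=6.67; Q1=13.33, Q3=6.67; dissipated=96.333
Op 2: CLOSE 3-2: Q_total=22.67, C_total=5.00, V=4.53; Q3=4.53, Q2=18.13; dissipated=2.844
Op 3: GROUND 2: Q2=0; energy lost=41.102
Op 4: CLOSE 1-2: Q_total=13.33, C_total=6.00, V=2.22; Q1=4.44, Q2=8.89; dissipated=29.630
Total dissipated: 169.910 μJ

Answer: 169.91 μJ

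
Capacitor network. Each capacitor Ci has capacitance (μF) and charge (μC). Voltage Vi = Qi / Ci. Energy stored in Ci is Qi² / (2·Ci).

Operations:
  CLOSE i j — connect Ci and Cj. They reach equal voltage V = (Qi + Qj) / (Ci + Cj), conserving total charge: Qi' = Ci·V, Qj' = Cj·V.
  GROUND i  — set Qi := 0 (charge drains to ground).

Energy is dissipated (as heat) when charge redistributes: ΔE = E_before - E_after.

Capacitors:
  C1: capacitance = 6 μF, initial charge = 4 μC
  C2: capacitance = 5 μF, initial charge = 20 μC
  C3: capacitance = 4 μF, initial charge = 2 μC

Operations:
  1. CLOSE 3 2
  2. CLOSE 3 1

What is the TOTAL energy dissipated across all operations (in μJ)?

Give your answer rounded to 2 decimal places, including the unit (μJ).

Answer: 17.40 μJ

Derivation:
Initial: C1(6μF, Q=4μC, V=0.67V), C2(5μF, Q=20μC, V=4.00V), C3(4μF, Q=2μC, V=0.50V)
Op 1: CLOSE 3-2: Q_total=22.00, C_total=9.00, V=2.44; Q3=9.78, Q2=12.22; dissipated=13.611
Op 2: CLOSE 3-1: Q_total=13.78, C_total=10.00, V=1.38; Q3=5.51, Q1=8.27; dissipated=3.793
Total dissipated: 17.404 μJ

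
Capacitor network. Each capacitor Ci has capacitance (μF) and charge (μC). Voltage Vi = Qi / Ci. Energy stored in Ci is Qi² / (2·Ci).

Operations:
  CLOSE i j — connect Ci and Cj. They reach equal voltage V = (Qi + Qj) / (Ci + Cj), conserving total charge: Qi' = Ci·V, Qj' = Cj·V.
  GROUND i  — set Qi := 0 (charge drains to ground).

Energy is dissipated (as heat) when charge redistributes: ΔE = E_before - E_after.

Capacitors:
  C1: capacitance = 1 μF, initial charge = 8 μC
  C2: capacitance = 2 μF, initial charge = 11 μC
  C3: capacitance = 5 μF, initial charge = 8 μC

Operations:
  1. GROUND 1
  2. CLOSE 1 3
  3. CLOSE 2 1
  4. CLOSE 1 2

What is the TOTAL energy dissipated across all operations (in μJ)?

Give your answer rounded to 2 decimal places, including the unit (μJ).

Initial: C1(1μF, Q=8μC, V=8.00V), C2(2μF, Q=11μC, V=5.50V), C3(5μF, Q=8μC, V=1.60V)
Op 1: GROUND 1: Q1=0; energy lost=32.000
Op 2: CLOSE 1-3: Q_total=8.00, C_total=6.00, V=1.33; Q1=1.33, Q3=6.67; dissipated=1.067
Op 3: CLOSE 2-1: Q_total=12.33, C_total=3.00, V=4.11; Q2=8.22, Q1=4.11; dissipated=5.787
Op 4: CLOSE 1-2: Q_total=12.33, C_total=3.00, V=4.11; Q1=4.11, Q2=8.22; dissipated=0.000
Total dissipated: 38.854 μJ

Answer: 38.85 μJ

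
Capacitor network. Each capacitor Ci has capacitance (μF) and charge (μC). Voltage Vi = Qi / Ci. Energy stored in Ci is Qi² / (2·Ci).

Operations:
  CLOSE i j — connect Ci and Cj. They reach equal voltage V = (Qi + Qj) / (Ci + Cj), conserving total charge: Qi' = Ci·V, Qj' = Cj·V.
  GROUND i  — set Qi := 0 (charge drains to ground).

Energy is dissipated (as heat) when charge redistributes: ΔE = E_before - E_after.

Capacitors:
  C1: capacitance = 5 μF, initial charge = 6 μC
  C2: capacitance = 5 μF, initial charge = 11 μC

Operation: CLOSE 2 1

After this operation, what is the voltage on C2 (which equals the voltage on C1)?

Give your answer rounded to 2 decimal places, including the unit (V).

Answer: 1.70 V

Derivation:
Initial: C1(5μF, Q=6μC, V=1.20V), C2(5μF, Q=11μC, V=2.20V)
Op 1: CLOSE 2-1: Q_total=17.00, C_total=10.00, V=1.70; Q2=8.50, Q1=8.50; dissipated=1.250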